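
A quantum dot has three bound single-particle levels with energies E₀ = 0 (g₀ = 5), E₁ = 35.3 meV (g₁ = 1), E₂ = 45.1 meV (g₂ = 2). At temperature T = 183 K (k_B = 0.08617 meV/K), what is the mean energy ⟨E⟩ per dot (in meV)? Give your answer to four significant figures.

1.710 meV

k_BT = 0.08617 × 183 K = 15.7691 meV.
Eᵢ/kT = 0, 2.23856, 2.86002.
Z = Σ gᵢe^(−Eᵢ/kT) = 5·e^(−0) + 1·e^(−2.23856) + 2·e^(−2.86002) = 5.00000 + 0.106612 + 0.114535 = 5.22115.
⟨E⟩ = Σ Eᵢ gᵢe^(−Eᵢ/kT) / Z = (0·5.00000 + 35.3·0.106612 + 45.1·0.114535) / 5.22115 = 1.710 meV.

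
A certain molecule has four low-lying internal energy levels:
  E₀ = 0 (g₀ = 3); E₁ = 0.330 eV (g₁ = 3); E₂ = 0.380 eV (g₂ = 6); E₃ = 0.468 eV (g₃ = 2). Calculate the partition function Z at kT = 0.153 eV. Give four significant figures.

Z = 3.942

Eᵢ/kT = 0, 2.15686, 2.48366, 3.05882.
Z = Σ gᵢe^(−Eᵢ/kT) = 3·e^(−0) + 3·e^(−2.15686) + 6·e^(−2.48366) + 2·e^(−3.05882) = 3.00000 + 0.347063 + 0.500624 + 0.0938861 = 3.94157.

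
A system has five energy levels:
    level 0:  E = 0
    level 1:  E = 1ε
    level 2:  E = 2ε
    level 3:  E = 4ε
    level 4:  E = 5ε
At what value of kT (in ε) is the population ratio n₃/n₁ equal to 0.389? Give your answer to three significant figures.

n₃/n₁ = exp[−(E₃−E₁)/kT] = 0.389.
⇒ (E₃−E₁)/kT = ln(1/0.389) = ln(2.5707) = 0.94418.
kT = 3ε / 0.94418 = 3.18 ε.

3.18 ε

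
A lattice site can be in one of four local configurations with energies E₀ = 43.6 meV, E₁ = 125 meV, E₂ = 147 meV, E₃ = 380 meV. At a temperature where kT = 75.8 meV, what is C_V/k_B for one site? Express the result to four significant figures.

0.4573

Eᵢ/kT = 0.575198, 1.64908, 1.93931, 5.01319.
Z = Σ e^(−Eᵢ/kT) = e^(−0.575198) + e^(−1.64908) + e^(−1.93931) + e^(−5.01319) = 0.562593 + 0.192227 + 0.143803 + 0.00664966 = 0.905273.
⟨E⟩ = 79.7807 meV, ⟨E²⟩ = 8992.50 meV².
C_V/k_B = (⟨E²⟩ − ⟨E⟩²)/(kT)² = (8992.50 − 6364.96)/5745.64 = 0.4573.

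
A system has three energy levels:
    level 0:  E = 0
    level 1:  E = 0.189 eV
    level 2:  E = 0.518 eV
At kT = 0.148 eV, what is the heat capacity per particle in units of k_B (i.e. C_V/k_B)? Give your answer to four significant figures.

0.5055

Eᵢ/kT = 0, 1.27703, 3.50000.
Z = Σ e^(−Eᵢ/kT) = e^(−0) + e^(−1.27703) + e^(−3.50000) = 1.00000 + 0.278864 + 0.0301974 = 1.30906.
⟨E⟩ = 0.0522112 eV, ⟨E²⟩ = 0.0137992 eV².
C_V/k_B = (⟨E²⟩ − ⟨E⟩²)/(kT)² = (0.0137992 − 0.00272601)/0.0219040 = 0.5055.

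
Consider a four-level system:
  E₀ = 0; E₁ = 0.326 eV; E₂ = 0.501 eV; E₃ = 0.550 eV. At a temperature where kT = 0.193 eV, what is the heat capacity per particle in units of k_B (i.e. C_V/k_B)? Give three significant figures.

0.879

Eᵢ/kT = 0, 1.6891, 2.5959, 2.8497.
Z = Σ e^(−Eᵢ/kT) = e^(−0) + e^(−1.6891) + e^(−2.5959) + e^(−2.8497) = 1.0000 + 0.18469 + 0.074579 + 0.057862 = 1.3171.
⟨E⟩ = 0.098244 eV, ⟨E²⟩ = 0.042404 eV².
C_V/k_B = (⟨E²⟩ − ⟨E⟩²)/(kT)² = (0.042404 − 0.0096519)/0.037249 = 0.879.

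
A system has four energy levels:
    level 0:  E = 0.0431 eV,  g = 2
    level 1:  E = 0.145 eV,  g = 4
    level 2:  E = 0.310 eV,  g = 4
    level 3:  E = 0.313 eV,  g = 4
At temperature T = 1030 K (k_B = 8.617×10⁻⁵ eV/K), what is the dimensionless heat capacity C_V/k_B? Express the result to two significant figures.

k_BT = 8.617×10⁻⁵ × 1030 K = 0.08876 eV.
Eᵢ/kT = 0.4856, 1.634, 3.493, 3.526.
Z = Σ gᵢe^(−Eᵢ/kT) = 2·e^(−0.4856) + 4·e^(−1.634) + 4·e^(−3.493) + 4·e^(−3.526) = 1.231 + 0.7806 + 0.1216 + 0.1177 = 2.251.
⟨E⟩ = 0.1070 eV, ⟨E²⟩ = 0.01862 eV².
C_V/k_B = (⟨E²⟩ − ⟨E⟩²)/(kT)² = (0.01862 − 0.01145)/0.007878 = 0.91.

0.91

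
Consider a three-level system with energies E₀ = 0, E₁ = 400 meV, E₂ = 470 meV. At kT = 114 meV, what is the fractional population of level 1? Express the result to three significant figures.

0.0286

Eᵢ/kT = 0, 3.5088, 4.1228.
Z = Σ e^(−Eᵢ/kT) = e^(−0) + e^(−3.5088) + e^(−4.1228) = 1.0000 + 0.029933 + 0.016199 = 1.0461.
P₁ = e^(−E₁/kT) / Z = 0.029933/1.0461 = 0.0286.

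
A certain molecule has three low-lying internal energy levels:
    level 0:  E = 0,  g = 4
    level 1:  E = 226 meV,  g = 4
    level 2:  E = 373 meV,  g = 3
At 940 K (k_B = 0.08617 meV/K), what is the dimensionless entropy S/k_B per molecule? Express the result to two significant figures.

1.6

k_BT = 0.08617 × 940 K = 81.00 meV.
Eᵢ/kT = 0, 2.790, 4.605.
Z = Σ gᵢe^(−Eᵢ/kT) = 4·e^(−0) + 4·e^(−2.790) + 3·e^(−4.605) = 4.000 + 0.2457 + 0.03001 = 4.276.
⟨E⟩ = Σ EᵢPᵢ = 15.60 meV.
S/k_B = ln Z + ⟨E⟩/kT = ln(4.276) + 15.60/81.00 = 1.453 + 0.1926 = 1.6.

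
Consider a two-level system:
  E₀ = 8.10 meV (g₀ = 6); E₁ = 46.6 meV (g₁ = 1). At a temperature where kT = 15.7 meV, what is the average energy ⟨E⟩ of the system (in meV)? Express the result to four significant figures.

8.645 meV

Eᵢ/kT = 0.515924, 2.96815.
Z = Σ gᵢe^(−Eᵢ/kT) = 6·e^(−0.515924) + 1·e^(−2.96815) = 3.58169 + 0.0513983 = 3.63309.
⟨E⟩ = Σ Eᵢ gᵢe^(−Eᵢ/kT) / Z = (8.10·3.58169 + 46.6·0.0513983) / 3.63309 = 8.645 meV.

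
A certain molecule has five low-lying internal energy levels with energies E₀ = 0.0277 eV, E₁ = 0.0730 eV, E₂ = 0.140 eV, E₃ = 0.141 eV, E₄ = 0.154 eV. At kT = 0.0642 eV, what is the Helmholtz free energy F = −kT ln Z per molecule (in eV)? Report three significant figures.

-0.0161 eV

Eᵢ/kT = 0.43146, 1.1371, 2.1807, 2.1963, 2.3988.
Z = Σ e^(−Eᵢ/kT) = e^(−0.43146) + e^(−1.1371) + e^(−2.1807) + e^(−2.1963) + e^(−2.3988) = 0.64956 + 0.32075 + 0.11296 + 0.11121 + 0.090827 = 1.2853.
F = −kT ln Z = −0.0642 × ln(1.2853) = −0.0642 × 0.25099 = -0.0161 eV.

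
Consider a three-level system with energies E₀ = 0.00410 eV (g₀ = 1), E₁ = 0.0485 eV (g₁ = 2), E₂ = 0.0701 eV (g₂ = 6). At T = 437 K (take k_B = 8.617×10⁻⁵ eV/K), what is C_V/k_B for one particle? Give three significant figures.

k_BT = 8.617×10⁻⁵ × 437 K = 0.037656 eV.
Eᵢ/kT = 0.10888, 1.2880, 1.8616.
Z = Σ gᵢe^(−Eᵢ/kT) = 1·e^(−0.10888) + 2·e^(−1.2880) + 6·e^(−1.8616) = 0.89684 + 0.55164 + 0.93254 = 2.3810.
⟨E⟩ = 0.040236 eV, ⟨E²⟩ = 0.0024759 eV².
C_V/k_B = (⟨E²⟩ − ⟨E⟩²)/(kT)² = (0.0024759 − 0.0016189)/0.0014180 = 0.604.

0.604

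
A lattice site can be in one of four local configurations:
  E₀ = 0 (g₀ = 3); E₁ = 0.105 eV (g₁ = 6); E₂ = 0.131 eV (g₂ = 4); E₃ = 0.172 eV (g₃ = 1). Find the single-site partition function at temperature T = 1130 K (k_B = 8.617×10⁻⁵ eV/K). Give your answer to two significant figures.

Z = 6.3

k_BT = 8.617×10⁻⁵ × 1130 K = 0.09737 eV.
Eᵢ/kT = 0, 1.078, 1.345, 1.766.
Z = Σ gᵢe^(−Eᵢ/kT) = 3·e^(−0) + 6·e^(−1.078) + 4·e^(−1.345) + 1·e^(−1.766) = 3.000 + 2.042 + 1.042 + 0.1710 = 6.255.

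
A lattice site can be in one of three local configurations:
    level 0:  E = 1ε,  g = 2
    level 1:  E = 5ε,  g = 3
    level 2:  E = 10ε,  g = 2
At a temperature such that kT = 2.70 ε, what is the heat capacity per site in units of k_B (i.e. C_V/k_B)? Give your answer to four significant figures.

0.6260

Eᵢ/kT = 0.370370, 1.85185, 3.70370.
Z = Σ gᵢe^(−Eᵢ/kT) = 2·e^(−0.370370) + 3·e^(−1.85185) + 2·e^(−3.70370) = 1.38096 + 0.470840 + 0.0492644 = 1.90106.
⟨E⟩ = 2.22392 ε, ⟨E²⟩ = 9.50964 ε².
C_V/k_B = (⟨E²⟩ − ⟨E⟩²)/(kT)² = (9.50964 − 4.94582)/7.29000 = 0.6260.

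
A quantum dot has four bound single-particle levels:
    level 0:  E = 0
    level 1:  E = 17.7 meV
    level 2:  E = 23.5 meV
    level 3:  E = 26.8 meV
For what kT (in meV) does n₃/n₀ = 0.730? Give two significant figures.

85 meV

n₃/n₀ = exp[−(E₃−E₀)/kT] = 0.730.
⇒ (E₃−E₀)/kT = ln(1/0.730) = ln(1.370) = 0.3148.
kT = 26.8 meV / 0.3148 = 85 meV.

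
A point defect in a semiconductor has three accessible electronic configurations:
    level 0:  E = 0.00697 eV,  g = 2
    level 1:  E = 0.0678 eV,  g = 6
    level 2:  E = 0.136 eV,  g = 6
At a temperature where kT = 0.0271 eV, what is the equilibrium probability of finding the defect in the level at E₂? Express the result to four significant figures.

0.01910

Eᵢ/kT = 0.257196, 2.50185, 5.01845.
Z = Σ gᵢe^(−Eᵢ/kT) = 2·e^(−0.257196) + 6·e^(−2.50185) + 6·e^(−5.01845) = 1.54643 + 0.491600 + 0.0396886 = 2.07772.
P₂ = g₂ e^(−E₂/kT) / Z = 0.0396886/2.07772 = 0.01910.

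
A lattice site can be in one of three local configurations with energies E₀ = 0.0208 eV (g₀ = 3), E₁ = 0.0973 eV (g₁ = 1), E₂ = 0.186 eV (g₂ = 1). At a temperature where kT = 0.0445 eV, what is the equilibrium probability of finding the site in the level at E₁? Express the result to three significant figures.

0.0559

Eᵢ/kT = 0.46742, 2.1865, 4.1798.
Z = Σ gᵢe^(−Eᵢ/kT) = 3·e^(−0.46742) + 1·e^(−2.1865) + 1·e^(−4.1798) = 1.8799 + 0.11231 + 0.015302 = 2.0075.
P₁ = g₁ e^(−E₁/kT) / Z = 0.11231/2.0075 = 0.0559.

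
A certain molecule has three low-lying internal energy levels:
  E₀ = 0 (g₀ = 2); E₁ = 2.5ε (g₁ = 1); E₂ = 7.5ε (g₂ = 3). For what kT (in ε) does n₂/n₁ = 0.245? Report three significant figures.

2.00 ε

n₂/n₁ = (g₂/g₁) exp[−(E₂−E₁)/kT] = 0.245.
⇒ (E₂−E₁)/kT = ln((3/1)/0.245) = ln(12.245) = 2.5051.
kT = 5.0ε / 2.5051 = 2.00 ε.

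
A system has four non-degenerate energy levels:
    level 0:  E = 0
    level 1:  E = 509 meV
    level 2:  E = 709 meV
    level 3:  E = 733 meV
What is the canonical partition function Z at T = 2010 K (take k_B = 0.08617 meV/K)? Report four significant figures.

Z = 1.084

k_BT = 0.08617 × 2010 K = 173.202 meV.
Eᵢ/kT = 0, 2.93877, 4.09349, 4.23205.
Z = Σ e^(−Eᵢ/kT) = e^(−0) + e^(−2.93877) + e^(−4.09349) + e^(−4.23205) = 1.00000 + 0.0529308 + 0.0166809 + 0.0145226 = 1.08413.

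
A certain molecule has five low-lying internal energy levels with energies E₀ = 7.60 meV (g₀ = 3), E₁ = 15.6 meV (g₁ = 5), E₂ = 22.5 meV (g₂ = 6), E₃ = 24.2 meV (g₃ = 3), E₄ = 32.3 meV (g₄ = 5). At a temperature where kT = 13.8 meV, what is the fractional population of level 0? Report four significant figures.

0.3133

Eᵢ/kT = 0.550725, 1.13043, 1.63043, 1.75362, 2.34058.
Z = Σ gᵢe^(−Eᵢ/kT) = 3·e^(−0.550725) + 5·e^(−1.13043) + 6·e^(−1.63043) + 3·e^(−1.75362) + 5·e^(−2.34058) = 1.72960 + 1.61447 + 1.17507 + 0.519438 + 0.481359 = 5.51994.
P₀ = g₀ e^(−E₀/kT) / Z = 1.72960/5.51994 = 0.3133.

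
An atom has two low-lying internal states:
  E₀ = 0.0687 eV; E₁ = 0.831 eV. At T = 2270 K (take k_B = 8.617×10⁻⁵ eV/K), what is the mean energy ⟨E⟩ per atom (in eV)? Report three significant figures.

k_BT = 8.617×10⁻⁵ × 2270 K = 0.19561 eV.
Eᵢ/kT = 0.35121, 4.2482.
Z = Σ e^(−Eᵢ/kT) = e^(−0.35121) + e^(−4.2482) = 0.70384 + 0.014290 = 0.71813.
⟨E⟩ = Σ Eᵢ e^(−Eᵢ/kT) / Z = (0.0687·0.70384 + 0.831·0.014290) / 0.71813 = 0.0839 eV.

0.0839 eV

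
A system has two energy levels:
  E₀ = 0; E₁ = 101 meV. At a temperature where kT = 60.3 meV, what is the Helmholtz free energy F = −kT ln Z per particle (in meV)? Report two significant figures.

-10 meV

Eᵢ/kT = 0, 1.675.
Z = Σ e^(−Eᵢ/kT) = e^(−0) + e^(−1.675) = 1.000 + 0.1873 = 1.187.
F = −kT ln Z = −60.3 × ln(1.187) = −60.3 × 0.1714 = -10 meV.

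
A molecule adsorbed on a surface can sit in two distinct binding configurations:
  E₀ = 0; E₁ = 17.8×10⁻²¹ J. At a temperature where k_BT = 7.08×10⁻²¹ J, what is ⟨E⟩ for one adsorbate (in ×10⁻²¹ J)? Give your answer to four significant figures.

1.333 ×10⁻²¹ J

Eᵢ/kT = 0, 2.51412.
Z = Σ e^(−Eᵢ/kT) = e^(−0) + e^(−2.51412) = 1.00000 + 0.0809341 = 1.08093.
⟨E⟩ = Σ Eᵢ e^(−Eᵢ/kT) / Z = (0·1.00000 + 17.8·0.0809341) / 1.08093 = 1.333 ×10⁻²¹ J.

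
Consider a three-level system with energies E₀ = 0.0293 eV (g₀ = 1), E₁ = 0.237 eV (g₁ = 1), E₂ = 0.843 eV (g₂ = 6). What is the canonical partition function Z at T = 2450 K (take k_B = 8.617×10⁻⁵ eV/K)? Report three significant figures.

Z = 1.31

k_BT = 8.617×10⁻⁵ × 2450 K = 0.21112 eV.
Eᵢ/kT = 0.13878, 1.1226, 3.9930.
Z = Σ gᵢe^(−Eᵢ/kT) = 1·e^(−0.13878) + 1·e^(−1.1226) + 6·e^(−3.9930) = 0.87042 + 0.32543 + 0.11067 = 1.3065.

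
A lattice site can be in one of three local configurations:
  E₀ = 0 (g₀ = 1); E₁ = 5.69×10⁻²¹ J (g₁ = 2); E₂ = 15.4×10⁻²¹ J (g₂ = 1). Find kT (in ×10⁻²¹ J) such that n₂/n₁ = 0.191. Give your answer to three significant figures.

n₂/n₁ = (g₂/g₁) exp[−(E₂−E₁)/kT] = 0.191.
⇒ (E₂−E₁)/kT = ln((1/2)/0.191) = ln(2.6178) = 0.96233.
kT = 9.71 ×10⁻²¹ J / 0.96233 = 10.1 ×10⁻²¹ J.

10.1 ×10⁻²¹ J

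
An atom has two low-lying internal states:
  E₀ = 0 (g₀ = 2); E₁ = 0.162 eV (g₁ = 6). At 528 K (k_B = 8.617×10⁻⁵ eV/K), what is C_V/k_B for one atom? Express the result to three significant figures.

k_BT = 8.617×10⁻⁵ × 528 K = 0.045498 eV.
Eᵢ/kT = 0, 3.5606.
Z = Σ gᵢe^(−Eᵢ/kT) = 2·e^(−0) + 6·e^(−3.5606) = 2.0000 + 0.17053 = 2.1705.
⟨E⟩ = 0.012728 eV, ⟨E²⟩ = 0.0020619 eV².
C_V/k_B = (⟨E²⟩ − ⟨E⟩²)/(kT)² = (0.0020619 − 0.00016200)/0.0020701 = 0.918.

0.918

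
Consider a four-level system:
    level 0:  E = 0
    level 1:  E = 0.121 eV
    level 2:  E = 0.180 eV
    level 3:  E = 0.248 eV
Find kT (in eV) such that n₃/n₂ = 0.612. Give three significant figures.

0.138 eV

n₃/n₂ = exp[−(E₃−E₂)/kT] = 0.612.
⇒ (E₃−E₂)/kT = ln(1/0.612) = ln(1.6340) = 0.49103.
kT = 0.068 eV / 0.49103 = 0.138 eV.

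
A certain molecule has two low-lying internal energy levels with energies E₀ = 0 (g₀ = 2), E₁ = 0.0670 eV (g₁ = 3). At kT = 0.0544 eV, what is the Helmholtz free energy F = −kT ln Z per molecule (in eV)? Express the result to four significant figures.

-0.05746 eV

Eᵢ/kT = 0, 1.23162.
Z = Σ gᵢe^(−Eᵢ/kT) = 2·e^(−0) + 3·e^(−1.23162) = 2.00000 + 0.875458 = 2.87546.
F = −kT ln Z = −0.0544 × ln(2.87546) = −0.0544 × 1.05621 = -0.05746 eV.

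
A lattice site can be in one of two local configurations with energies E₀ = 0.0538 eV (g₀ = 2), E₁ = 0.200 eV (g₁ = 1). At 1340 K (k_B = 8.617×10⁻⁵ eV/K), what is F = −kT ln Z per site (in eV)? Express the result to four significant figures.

k_BT = 8.617×10⁻⁵ × 1340 K = 0.115468 eV.
Eᵢ/kT = 0.465930, 1.73208.
Z = Σ gᵢe^(−Eᵢ/kT) = 2·e^(−0.465930) + 1·e^(−1.73208) = 1.25510 + 0.176916 = 1.43202.
F = −kT ln Z = −0.115468 × ln(1.43202) = −0.115468 × 0.359086 = -0.04146 eV.

-0.04146 eV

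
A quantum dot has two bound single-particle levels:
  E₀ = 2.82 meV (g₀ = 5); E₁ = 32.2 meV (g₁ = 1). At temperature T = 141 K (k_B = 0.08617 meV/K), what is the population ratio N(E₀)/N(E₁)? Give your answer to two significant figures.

k_BT = 0.08617 × 141 K = 12.15 meV.
n₀/n₁ = (g₀/g₁) exp[−(E₀−E₁)/kT] = (5/1) × exp(−(-29.38 meV)/(12.15 meV)) = (5/1) × exp(2.418) = 56.

56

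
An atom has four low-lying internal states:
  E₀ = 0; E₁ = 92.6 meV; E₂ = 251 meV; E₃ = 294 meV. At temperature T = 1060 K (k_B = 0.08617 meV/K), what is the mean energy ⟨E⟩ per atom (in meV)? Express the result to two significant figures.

k_BT = 0.08617 × 1060 K = 91.34 meV.
Eᵢ/kT = 0, 1.014, 2.748, 3.219.
Z = Σ e^(−Eᵢ/kT) = e^(−0) + e^(−1.014) + e^(−2.748) + e^(−3.219) = 1.000 + 0.3628 + 0.06406 + 0.04000 = 1.467.
⟨E⟩ = Σ Eᵢ e^(−Eᵢ/kT) / Z = (0·1.000 + 92.6·0.3628 + 251·0.06406 + 294·0.04000) / 1.467 = 42 meV.

42 meV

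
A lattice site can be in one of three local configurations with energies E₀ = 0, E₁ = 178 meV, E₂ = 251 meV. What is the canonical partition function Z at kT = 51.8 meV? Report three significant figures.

Eᵢ/kT = 0, 3.4363, 4.8456.
Z = Σ e^(−Eᵢ/kT) = e^(−0) + e^(−3.4363) + e^(−4.8456) = 1.0000 + 0.032184 + 0.0078629 = 1.0400.

Z = 1.04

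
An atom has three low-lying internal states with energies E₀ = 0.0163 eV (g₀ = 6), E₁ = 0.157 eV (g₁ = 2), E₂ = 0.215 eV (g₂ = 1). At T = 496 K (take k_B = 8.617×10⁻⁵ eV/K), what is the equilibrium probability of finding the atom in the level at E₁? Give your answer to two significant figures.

0.012

k_BT = 8.617×10⁻⁵ × 496 K = 0.04274 eV.
Eᵢ/kT = 0.3814, 3.673, 5.030.
Z = Σ gᵢe^(−Eᵢ/kT) = 6·e^(−0.3814) + 2·e^(−3.673) + 1·e^(−5.030) = 4.097 + 0.05080 + 0.006539 = 4.154.
P₁ = g₁ e^(−E₁/kT) / Z = 0.05080/4.154 = 0.012.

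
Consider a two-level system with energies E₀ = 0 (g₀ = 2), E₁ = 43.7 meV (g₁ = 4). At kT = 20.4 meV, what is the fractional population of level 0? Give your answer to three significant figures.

0.810

Eᵢ/kT = 0, 2.1422.
Z = Σ gᵢe^(−Eᵢ/kT) = 2·e^(−0) + 4·e^(−2.1422) = 2.0000 + 0.46959 = 2.4696.
P₀ = g₀ e^(−E₀/kT) / Z = 2.0000/2.4696 = 0.810.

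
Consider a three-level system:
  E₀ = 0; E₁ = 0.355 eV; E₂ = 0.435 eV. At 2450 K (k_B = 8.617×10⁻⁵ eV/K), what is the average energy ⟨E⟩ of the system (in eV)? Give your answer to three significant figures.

k_BT = 8.617×10⁻⁵ × 2450 K = 0.21112 eV.
Eᵢ/kT = 0, 1.6815, 2.0604.
Z = Σ e^(−Eᵢ/kT) = e^(−0) + e^(−1.6815) + e^(−2.0604) = 1.0000 + 0.18609 + 0.12740 = 1.3135.
⟨E⟩ = Σ Eᵢ e^(−Eᵢ/kT) / Z = (0·1.0000 + 0.355·0.18609 + 0.435·0.12740) / 1.3135 = 0.0925 eV.

0.0925 eV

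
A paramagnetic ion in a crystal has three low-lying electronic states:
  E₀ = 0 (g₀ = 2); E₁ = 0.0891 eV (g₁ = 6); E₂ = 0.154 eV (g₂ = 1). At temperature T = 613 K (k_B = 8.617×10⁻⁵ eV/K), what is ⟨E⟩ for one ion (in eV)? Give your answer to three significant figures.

k_BT = 8.617×10⁻⁵ × 613 K = 0.052822 eV.
Eᵢ/kT = 0, 1.6868, 2.9155.
Z = Σ gᵢe^(−Eᵢ/kT) = 2·e^(−0) + 6·e^(−1.6868) + 1·e^(−2.9155) = 2.0000 + 1.1107 + 0.054177 = 3.1649.
⟨E⟩ = Σ Eᵢ gᵢe^(−Eᵢ/kT) / Z = (0·2.0000 + 0.0891·1.1107 + 0.154·0.054177) / 3.1649 = 0.0339 eV.

0.0339 eV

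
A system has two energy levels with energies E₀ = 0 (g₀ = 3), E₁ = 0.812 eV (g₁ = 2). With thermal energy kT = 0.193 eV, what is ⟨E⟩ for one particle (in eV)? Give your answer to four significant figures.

0.007980 eV

Eᵢ/kT = 0, 4.20725.
Z = Σ gᵢe^(−Eᵢ/kT) = 3·e^(−0) + 2·e^(−4.20725) = 3.00000 + 0.0297745 = 3.02977.
⟨E⟩ = Σ Eᵢ gᵢe^(−Eᵢ/kT) / Z = (0·3.00000 + 0.812·0.0297745) / 3.02977 = 0.007980 eV.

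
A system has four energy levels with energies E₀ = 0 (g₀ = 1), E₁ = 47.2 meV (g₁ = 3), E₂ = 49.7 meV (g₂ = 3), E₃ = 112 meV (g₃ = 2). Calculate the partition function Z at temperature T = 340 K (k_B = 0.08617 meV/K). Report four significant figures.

k_BT = 0.08617 × 340 K = 29.2978 meV.
Eᵢ/kT = 0, 1.61104, 1.69637, 3.82281.
Z = Σ gᵢe^(−Eᵢ/kT) = 1·e^(−0) + 3·e^(−1.61104) + 3·e^(−1.69637) + 2·e^(−3.82281) = 1.00000 + 0.599040 + 0.550044 + 0.0437325 = 2.19282.

Z = 2.193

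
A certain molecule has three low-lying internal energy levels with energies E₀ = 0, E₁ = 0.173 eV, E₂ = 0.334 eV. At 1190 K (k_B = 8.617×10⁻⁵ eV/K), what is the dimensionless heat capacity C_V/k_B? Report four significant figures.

k_BT = 8.617×10⁻⁵ × 1190 K = 0.102542 eV.
Eᵢ/kT = 0, 1.68711, 3.25720.
Z = Σ e^(−Eᵢ/kT) = e^(−0) + e^(−1.68711) + e^(−3.25720) = 1.00000 + 0.185054 + 0.0384960 = 1.22355.
⟨E⟩ = 0.0366736 eV, ⟨E²⟩ = 0.00803640 eV².
C_V/k_B = (⟨E²⟩ − ⟨E⟩²)/(kT)² = (0.00803640 − 0.00134495)/0.0105149 = 0.6364.

0.6364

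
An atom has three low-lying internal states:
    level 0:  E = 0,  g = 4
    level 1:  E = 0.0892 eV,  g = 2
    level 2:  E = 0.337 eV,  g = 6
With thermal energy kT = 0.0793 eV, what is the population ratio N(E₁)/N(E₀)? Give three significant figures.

0.162

n₁/n₀ = (g₁/g₀) exp[−(E₁−E₀)/kT] = (2/4) × exp(−(0.0892 eV)/(0.0793 eV)) = (2/4) × exp(-1.1248) = 0.162.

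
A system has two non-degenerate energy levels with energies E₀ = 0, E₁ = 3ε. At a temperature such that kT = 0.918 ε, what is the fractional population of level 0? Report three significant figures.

Eᵢ/kT = 0, 3.2680.
Z = Σ e^(−Eᵢ/kT) = e^(−0) + e^(−3.2680) = 1.0000 + 0.038083 = 1.0381.
P₀ = e^(−E₀/kT) / Z = 1.0000/1.0381 = 0.963.

0.963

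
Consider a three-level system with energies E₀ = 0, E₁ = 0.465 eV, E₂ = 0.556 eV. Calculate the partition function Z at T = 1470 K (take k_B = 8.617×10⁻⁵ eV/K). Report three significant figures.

Z = 1.04

k_BT = 8.617×10⁻⁵ × 1470 K = 0.12667 eV.
Eᵢ/kT = 0, 3.6710, 4.3894.
Z = Σ e^(−Eᵢ/kT) = e^(−0) + e^(−3.6710) + e^(−4.3894) = 1.0000 + 0.025451 + 0.012408 = 1.0379.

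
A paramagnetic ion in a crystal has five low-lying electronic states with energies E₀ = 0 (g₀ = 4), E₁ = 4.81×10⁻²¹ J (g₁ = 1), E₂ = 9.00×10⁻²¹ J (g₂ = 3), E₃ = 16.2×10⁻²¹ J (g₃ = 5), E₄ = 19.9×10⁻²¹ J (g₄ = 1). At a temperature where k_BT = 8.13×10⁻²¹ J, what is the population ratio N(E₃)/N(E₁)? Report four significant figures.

1.232

n₃/n₁ = (g₃/g₁) exp[−(E₃−E₁)/kT] = (5/1) × exp(−(11.39 ×10⁻²¹ J)/(8.13 ×10⁻²¹ J)) = (5/1) × exp(-1.40098) = 1.232.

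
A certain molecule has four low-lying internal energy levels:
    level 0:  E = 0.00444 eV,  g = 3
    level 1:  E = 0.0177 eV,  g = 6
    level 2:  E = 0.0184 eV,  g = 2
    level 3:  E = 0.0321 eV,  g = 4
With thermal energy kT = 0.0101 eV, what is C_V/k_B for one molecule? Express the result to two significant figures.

Eᵢ/kT = 0.4396, 1.752, 1.822, 3.178.
Z = Σ gᵢe^(−Eᵢ/kT) = 3·e^(−0.4396) + 6·e^(−1.752) + 2·e^(−1.822) + 4·e^(−3.178) = 1.933 + 1.041 + 0.3234 + 0.1667 = 3.464.
⟨E⟩ = 0.01106 eV, ⟨E²⟩ = 0.0001863 eV².
C_V/k_B = (⟨E²⟩ − ⟨E⟩²)/(kT)² = (0.0001863 − 0.0001223)/0.0001020 = 0.63.

0.63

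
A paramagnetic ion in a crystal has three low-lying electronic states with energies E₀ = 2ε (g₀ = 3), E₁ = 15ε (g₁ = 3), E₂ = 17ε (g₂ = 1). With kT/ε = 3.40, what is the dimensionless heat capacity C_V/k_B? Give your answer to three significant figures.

Eᵢ/kT = 0.58824, 4.4118, 5.0000.
Z = Σ gᵢe^(−Eᵢ/kT) = 3·e^(−0.58824) + 3·e^(−4.4118) + 1·e^(−5.0000) = 1.6659 + 0.036400 + 0.0067379 = 1.7090.
⟨E⟩ = 2.3361 ε, ⟨E²⟩ = 9.8308 ε².
C_V/k_B = (⟨E²⟩ − ⟨E⟩²)/(kT)² = (9.8308 − 5.4574)/11.560 = 0.378.

0.378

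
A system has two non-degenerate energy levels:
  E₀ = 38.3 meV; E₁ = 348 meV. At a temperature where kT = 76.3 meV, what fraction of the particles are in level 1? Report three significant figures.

Eᵢ/kT = 0.50197, 4.5609.
Z = Σ e^(−Eᵢ/kT) = e^(−0.50197) + e^(−4.5609) = 0.60534 + 0.010453 = 0.61579.
P₁ = e^(−E₁/kT) / Z = 0.010453/0.61579 = 0.0170.

0.0170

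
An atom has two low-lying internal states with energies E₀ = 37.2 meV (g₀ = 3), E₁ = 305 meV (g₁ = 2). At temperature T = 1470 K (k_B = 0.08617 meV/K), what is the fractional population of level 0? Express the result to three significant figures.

k_BT = 0.08617 × 1470 K = 126.67 meV.
Eᵢ/kT = 0.29368, 2.4078.
Z = Σ gᵢe^(−Eᵢ/kT) = 3·e^(−0.29368) + 2·e^(−2.4078) = 2.2365 + 0.18003 = 2.4165.
P₀ = g₀ e^(−E₀/kT) / Z = 2.2365/2.4165 = 0.926.

0.926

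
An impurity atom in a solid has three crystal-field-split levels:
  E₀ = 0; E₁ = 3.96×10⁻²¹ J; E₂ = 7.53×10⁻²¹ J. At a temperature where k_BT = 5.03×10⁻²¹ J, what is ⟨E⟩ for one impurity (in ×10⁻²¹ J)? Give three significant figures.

2.08 ×10⁻²¹ J

Eᵢ/kT = 0, 0.78728, 1.4970.
Z = Σ e^(−Eᵢ/kT) = e^(−0) + e^(−0.78728) + e^(−1.4970) = 1.0000 + 0.45508 + 0.22380 = 1.6789.
⟨E⟩ = Σ Eᵢ e^(−Eᵢ/kT) / Z = (0·1.0000 + 3.96·0.45508 + 7.53·0.22380) / 1.6789 = 2.08 ×10⁻²¹ J.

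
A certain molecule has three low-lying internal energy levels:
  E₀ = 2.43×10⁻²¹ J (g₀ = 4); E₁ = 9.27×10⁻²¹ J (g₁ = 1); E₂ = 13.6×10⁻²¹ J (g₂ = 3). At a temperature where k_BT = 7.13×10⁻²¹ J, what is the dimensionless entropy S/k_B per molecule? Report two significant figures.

Eᵢ/kT = 0.3408, 1.300, 1.907.
Z = Σ gᵢe^(−Eᵢ/kT) = 4·e^(−0.3408) + 1·e^(−1.300) + 3·e^(−1.907) = 2.845 + 0.2725 + 0.4456 = 3.563.
⟨E⟩ = Σ EᵢPᵢ = 4.350 ×10⁻²¹ J.
S/k_B = ln Z + ⟨E⟩/kT = ln(3.563) + 4.350/7.13 = 1.271 + 0.6101 = 1.9.

1.9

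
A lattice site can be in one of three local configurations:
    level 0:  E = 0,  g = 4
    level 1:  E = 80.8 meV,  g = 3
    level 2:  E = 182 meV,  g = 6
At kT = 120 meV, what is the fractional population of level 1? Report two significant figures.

0.22

Eᵢ/kT = 0, 0.6733, 1.517.
Z = Σ gᵢe^(−Eᵢ/kT) = 4·e^(−0) + 3·e^(−0.6733) + 6·e^(−1.517) = 4.000 + 1.530 + 1.316 = 6.846.
P₁ = g₁ e^(−E₁/kT) / Z = 1.530/6.846 = 0.22.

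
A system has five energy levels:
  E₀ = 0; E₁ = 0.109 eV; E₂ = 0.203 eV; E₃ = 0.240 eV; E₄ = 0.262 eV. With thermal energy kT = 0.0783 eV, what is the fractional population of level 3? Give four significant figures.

Eᵢ/kT = 0, 1.39208, 2.59259, 3.06513, 3.34610.
Z = Σ e^(−Eᵢ/kT) = e^(−0) + e^(−1.39208) + e^(−2.59259) + e^(−3.06513) + e^(−3.34610) = 1.00000 + 0.248558 + 0.0748260 + 0.0466478 + 0.0352215 = 1.40525.
P₃ = e^(−E₃/kT) / Z = 0.0466478/1.40525 = 0.03320.

0.03320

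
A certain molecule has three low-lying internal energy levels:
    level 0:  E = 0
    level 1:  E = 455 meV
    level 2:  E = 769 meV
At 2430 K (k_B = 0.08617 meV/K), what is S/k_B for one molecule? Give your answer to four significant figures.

0.4294

k_BT = 0.08617 × 2430 K = 209.393 meV.
Eᵢ/kT = 0, 2.17295, 3.67252.
Z = Σ e^(−Eᵢ/kT) = e^(−0) + e^(−2.17295) + e^(−3.67252) = 1.00000 + 0.113841 + 0.0254124 = 1.13925.
⟨E⟩ = Σ EᵢPᵢ = 62.6200 meV.
S/k_B = ln Z + ⟨E⟩/kT = ln(1.13925) + 62.6200/209.393 = 0.130370 + 0.299055 = 0.4294.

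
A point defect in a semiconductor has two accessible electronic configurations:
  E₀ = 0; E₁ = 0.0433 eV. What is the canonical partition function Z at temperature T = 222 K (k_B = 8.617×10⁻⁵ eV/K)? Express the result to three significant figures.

Z = 1.10

k_BT = 8.617×10⁻⁵ × 222 K = 0.019130 eV.
Eᵢ/kT = 0, 2.2635.
Z = Σ e^(−Eᵢ/kT) = e^(−0) + e^(−2.2635) = 1.0000 + 0.10399 = 1.1040.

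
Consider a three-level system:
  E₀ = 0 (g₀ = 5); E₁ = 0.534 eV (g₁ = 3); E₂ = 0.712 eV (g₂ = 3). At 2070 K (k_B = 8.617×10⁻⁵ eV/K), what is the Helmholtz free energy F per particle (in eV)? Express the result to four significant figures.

-0.2943 eV

k_BT = 8.617×10⁻⁵ × 2070 K = 0.178372 eV.
Eᵢ/kT = 0, 2.99374, 3.99166.
Z = Σ gᵢe^(−Eᵢ/kT) = 5·e^(−0) + 3·e^(−2.99374) + 3·e^(−3.99166) = 5.00000 + 0.150299 + 0.0554071 = 5.20571.
F = −kT ln Z = −0.178372 × ln(5.20571) = −0.178372 × 1.64976 = -0.2943 eV.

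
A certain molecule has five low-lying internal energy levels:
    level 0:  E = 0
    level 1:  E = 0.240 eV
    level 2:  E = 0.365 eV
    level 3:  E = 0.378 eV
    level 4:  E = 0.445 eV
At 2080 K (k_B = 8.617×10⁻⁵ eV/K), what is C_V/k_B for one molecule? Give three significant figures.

k_BT = 8.617×10⁻⁵ × 2080 K = 0.17923 eV.
Eᵢ/kT = 0, 1.3391, 2.0365, 2.1090, 2.4828.
Z = Σ e^(−Eᵢ/kT) = e^(−0) + e^(−1.3391) + e^(−2.0365) + e^(−2.1090) + e^(−2.4828) = 1.0000 + 0.26208 + 0.13048 + 0.12136 + 0.083509 = 1.5974.
⟨E⟩ = 0.12117 eV, ⟨E²⟩ = 0.041540 eV².
C_V/k_B = (⟨E²⟩ − ⟨E⟩²)/(kT)² = (0.041540 − 0.014682)/0.032123 = 0.836.

0.836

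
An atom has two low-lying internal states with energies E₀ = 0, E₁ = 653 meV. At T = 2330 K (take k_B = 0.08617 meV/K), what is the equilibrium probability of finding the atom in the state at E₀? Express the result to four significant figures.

k_BT = 0.08617 × 2330 K = 200.776 meV.
Eᵢ/kT = 0, 3.25238.
Z = Σ e^(−Eᵢ/kT) = e^(−0) + e^(−3.25238) = 1.00000 + 0.0386820 = 1.03868.
P₀ = e^(−E₀/kT) / Z = 1.00000/1.03868 = 0.9628.

0.9628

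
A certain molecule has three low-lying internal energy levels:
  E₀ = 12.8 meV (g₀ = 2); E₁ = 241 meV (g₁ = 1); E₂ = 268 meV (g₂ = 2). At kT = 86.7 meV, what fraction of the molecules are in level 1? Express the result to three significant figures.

0.0330

Eᵢ/kT = 0.14764, 2.7797, 3.0911.
Z = Σ gᵢe^(−Eᵢ/kT) = 2·e^(−0.14764) + 1·e^(−2.7797) + 2·e^(−3.0911) = 1.7255 + 0.062057 + 0.090904 = 1.8785.
P₁ = g₁ e^(−E₁/kT) / Z = 0.062057/1.8785 = 0.0330.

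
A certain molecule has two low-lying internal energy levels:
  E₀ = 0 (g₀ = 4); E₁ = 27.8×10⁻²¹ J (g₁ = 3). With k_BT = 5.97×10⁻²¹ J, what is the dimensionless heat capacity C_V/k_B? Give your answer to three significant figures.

0.152

Eᵢ/kT = 0, 4.6566.
Z = Σ gᵢe^(−Eᵢ/kT) = 4·e^(−0) + 3·e^(−4.6566) = 4.0000 + 0.028496 = 4.0285.
⟨E⟩ = 0.19665, ⟨E²⟩ = 5.4668.
C_V/k_B = (⟨E²⟩ − ⟨E⟩²)/(kT)² = (5.4668 − 0.038671)/35.641 = 0.152.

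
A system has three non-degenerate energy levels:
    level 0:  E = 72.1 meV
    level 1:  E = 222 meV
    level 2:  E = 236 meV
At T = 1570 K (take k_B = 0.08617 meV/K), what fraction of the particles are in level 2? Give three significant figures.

0.183

k_BT = 0.08617 × 1570 K = 135.29 meV.
Eᵢ/kT = 0.53293, 1.6409, 1.7444.
Z = Σ e^(−Eᵢ/kT) = e^(−0.53293) + e^(−1.6409) + e^(−1.7444) = 0.58688 + 0.19381 + 0.17475 = 0.95544.
P₂ = e^(−E₂/kT) / Z = 0.17475/0.95544 = 0.183.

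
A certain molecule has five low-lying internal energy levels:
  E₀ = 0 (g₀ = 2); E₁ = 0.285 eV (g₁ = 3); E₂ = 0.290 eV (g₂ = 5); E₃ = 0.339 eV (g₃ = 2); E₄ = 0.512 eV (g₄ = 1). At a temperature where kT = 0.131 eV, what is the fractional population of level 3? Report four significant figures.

Eᵢ/kT = 0, 2.17557, 2.21374, 2.58779, 3.90840.
Z = Σ gᵢe^(−Eᵢ/kT) = 2·e^(−0) + 3·e^(−2.17557) + 5·e^(−2.21374) + 2·e^(−2.58779) + 1·e^(−3.90840) = 2.00000 + 0.340630 + 0.546456 + 0.150372 + 0.0200726 = 3.05753.
P₃ = g₃ e^(−E₃/kT) / Z = 0.150372/3.05753 = 0.04918.

0.04918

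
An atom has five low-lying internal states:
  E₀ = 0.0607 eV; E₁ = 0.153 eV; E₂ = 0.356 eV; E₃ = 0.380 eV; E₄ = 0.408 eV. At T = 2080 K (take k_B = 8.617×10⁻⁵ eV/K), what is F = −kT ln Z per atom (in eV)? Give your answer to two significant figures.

-0.072 eV

k_BT = 8.617×10⁻⁵ × 2080 K = 0.1792 eV.
Eᵢ/kT = 0.3387, 0.8538, 1.987, 2.121, 2.277.
Z = Σ e^(−Eᵢ/kT) = e^(−0.3387) + e^(−0.8538) + e^(−1.987) + e^(−2.121) + e^(−2.277) = 0.7127 + 0.4258 + 0.1371 + 0.1199 + 0.1026 = 1.498.
F = −kT ln Z = −0.1792 × ln(1.498) = −0.1792 × 0.4041 = -0.072 eV.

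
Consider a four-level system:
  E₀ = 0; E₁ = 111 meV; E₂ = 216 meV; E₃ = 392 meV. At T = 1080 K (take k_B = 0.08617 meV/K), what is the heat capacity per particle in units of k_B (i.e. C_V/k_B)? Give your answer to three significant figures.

0.652

k_BT = 0.08617 × 1080 K = 93.064 meV.
Eᵢ/kT = 0, 1.1927, 2.3210, 4.2122.
Z = Σ e^(−Eᵢ/kT) = e^(−0) + e^(−1.1927) + e^(−2.3210) + e^(−4.2122) = 1.0000 + 0.30340 + 0.098175 + 0.014814 = 1.4164.
⟨E⟩ = 42.848 meV, ⟨E²⟩ = 7480.2 meV².
C_V/k_B = (⟨E²⟩ − ⟨E⟩²)/(kT)² = (7480.2 − 1836.0)/8660.9 = 0.652.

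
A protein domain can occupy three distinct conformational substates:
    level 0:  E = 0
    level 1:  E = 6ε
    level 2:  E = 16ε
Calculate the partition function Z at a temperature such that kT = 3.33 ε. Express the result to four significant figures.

Z = 1.173

Eᵢ/kT = 0, 1.80180, 4.80480.
Z = Σ e^(−Eᵢ/kT) = e^(−0) + e^(−1.80180) + e^(−4.80480) = 1.00000 + 0.165002 + 0.00819034 = 1.17319.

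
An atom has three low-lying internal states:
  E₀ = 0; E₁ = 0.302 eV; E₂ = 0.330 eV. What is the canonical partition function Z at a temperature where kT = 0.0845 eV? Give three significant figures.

Eᵢ/kT = 0, 3.5740, 3.9053.
Z = Σ e^(−Eᵢ/kT) = e^(−0) + e^(−3.5740) + e^(−3.9053) = 1.0000 + 0.028043 + 0.020135 = 1.0482.

Z = 1.05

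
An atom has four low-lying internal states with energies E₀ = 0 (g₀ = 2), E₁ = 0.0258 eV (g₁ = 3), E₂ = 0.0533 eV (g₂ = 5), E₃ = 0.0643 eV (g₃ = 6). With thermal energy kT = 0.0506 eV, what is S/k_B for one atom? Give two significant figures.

2.7

Eᵢ/kT = 0, 0.5099, 1.053, 1.271.
Z = Σ gᵢe^(−Eᵢ/kT) = 2·e^(−0) + 3·e^(−0.5099) + 5·e^(−1.053) + 6·e^(−1.271) = 2.000 + 1.802 + 1.744 + 1.683 = 7.229.
⟨E⟩ = Σ EᵢPᵢ = 0.03426 eV.
S/k_B = ln Z + ⟨E⟩/kT = ln(7.229) + 0.03426/0.0506 = 1.978 + 0.6771 = 2.7.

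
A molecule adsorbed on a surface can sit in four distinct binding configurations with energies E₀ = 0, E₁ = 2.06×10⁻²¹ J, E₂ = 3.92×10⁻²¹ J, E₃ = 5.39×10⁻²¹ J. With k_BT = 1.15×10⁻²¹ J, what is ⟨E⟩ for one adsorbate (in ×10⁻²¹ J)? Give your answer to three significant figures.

Eᵢ/kT = 0, 1.7913, 3.4087, 4.6870.
Z = Σ e^(−Eᵢ/kT) = e^(−0) + e^(−1.7913) + e^(−3.4087) + e^(−4.6870) = 1.0000 + 0.16674 + 0.033084 + 0.0092143 = 1.2090.
⟨E⟩ = Σ Eᵢ e^(−Eᵢ/kT) / Z = (0·1.0000 + 2.06·0.16674 + 3.92·0.033084 + 5.39·0.0092143) / 1.2090 = 0.432 ×10⁻²¹ J.

0.432 ×10⁻²¹ J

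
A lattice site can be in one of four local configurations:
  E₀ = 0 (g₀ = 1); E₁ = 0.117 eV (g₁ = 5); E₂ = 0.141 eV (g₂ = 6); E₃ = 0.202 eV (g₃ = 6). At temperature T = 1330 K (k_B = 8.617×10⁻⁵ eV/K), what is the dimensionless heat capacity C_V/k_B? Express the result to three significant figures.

k_BT = 8.617×10⁻⁵ × 1330 K = 0.11461 eV.
Eᵢ/kT = 0, 1.0209, 1.2303, 1.7625.
Z = Σ gᵢe^(−Eᵢ/kT) = 1·e^(−0) + 5·e^(−1.0209) + 6·e^(−1.2303) + 6·e^(−1.7625) = 1.0000 + 1.8014 + 1.7532 + 1.0297 = 5.5843.
⟨E⟩ = 0.11926 eV, ⟨E²⟩ = 0.018181 eV².
C_V/k_B = (⟨E²⟩ − ⟨E⟩²)/(kT)² = (0.018181 − 0.014223)/0.013135 = 0.301.

0.301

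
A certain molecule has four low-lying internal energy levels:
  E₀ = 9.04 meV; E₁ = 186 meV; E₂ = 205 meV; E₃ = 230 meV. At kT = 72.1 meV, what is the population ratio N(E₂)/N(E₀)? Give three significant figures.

0.0660

n₂/n₀ = exp[−(E₂−E₀)/kT] = exp(−(195.96 meV)/(72.1 meV)) = exp(-2.7179) = 0.0660.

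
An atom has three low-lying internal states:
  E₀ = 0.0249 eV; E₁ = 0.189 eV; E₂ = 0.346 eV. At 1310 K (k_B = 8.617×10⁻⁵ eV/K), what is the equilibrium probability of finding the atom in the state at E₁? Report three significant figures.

k_BT = 8.617×10⁻⁵ × 1310 K = 0.11288 eV.
Eᵢ/kT = 0.22059, 1.6743, 3.0652.
Z = Σ e^(−Eᵢ/kT) = e^(−0.22059) + e^(−1.6743) + e^(−3.0652) = 0.80205 + 0.18744 + 0.046645 = 1.0361.
P₁ = e^(−E₁/kT) / Z = 0.18744/1.0361 = 0.181.

0.181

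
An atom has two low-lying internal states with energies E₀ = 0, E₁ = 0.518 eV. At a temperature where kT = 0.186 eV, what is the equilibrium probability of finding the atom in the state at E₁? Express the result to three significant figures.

0.0581

Eᵢ/kT = 0, 2.7849.
Z = Σ e^(−Eᵢ/kT) = e^(−0) + e^(−2.7849) = 1.0000 + 0.061735 = 1.0617.
P₁ = e^(−E₁/kT) / Z = 0.061735/1.0617 = 0.0581.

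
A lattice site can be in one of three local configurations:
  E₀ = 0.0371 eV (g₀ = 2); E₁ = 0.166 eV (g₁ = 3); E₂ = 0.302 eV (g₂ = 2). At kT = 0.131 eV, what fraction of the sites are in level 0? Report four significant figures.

0.5906

Eᵢ/kT = 0.283206, 1.26718, 2.30534.
Z = Σ gᵢe^(−Eᵢ/kT) = 2·e^(−0.283206) + 3·e^(−1.26718) + 2·e^(−2.30534) = 1.50673 + 0.844874 + 0.199450 = 2.55105.
P₀ = g₀ e^(−E₀/kT) / Z = 1.50673/2.55105 = 0.5906.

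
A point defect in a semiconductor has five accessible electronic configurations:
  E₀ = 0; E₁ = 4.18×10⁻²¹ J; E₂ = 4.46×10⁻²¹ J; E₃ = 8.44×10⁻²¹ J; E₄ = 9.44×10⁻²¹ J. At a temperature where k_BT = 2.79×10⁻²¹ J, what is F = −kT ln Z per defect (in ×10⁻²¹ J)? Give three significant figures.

Eᵢ/kT = 0, 1.4982, 1.5986, 3.0251, 3.3835.
Z = Σ e^(−Eᵢ/kT) = e^(−0) + e^(−1.4982) + e^(−1.5986) + e^(−3.0251) + e^(−3.3835) = 1.0000 + 0.22353 + 0.20218 + 0.048553 + 0.033928 = 1.5082.
F = −kT ln Z = −2.79 × ln(1.5082) = −2.79 × 0.41092 = -1.15 ×10⁻²¹ J.

-1.15 ×10⁻²¹ J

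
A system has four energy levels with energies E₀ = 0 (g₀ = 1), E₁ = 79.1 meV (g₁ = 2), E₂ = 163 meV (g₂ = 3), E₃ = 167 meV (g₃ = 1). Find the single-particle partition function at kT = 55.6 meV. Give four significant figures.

Eᵢ/kT = 0, 1.42266, 2.93165, 3.00360.
Z = Σ gᵢe^(−Eᵢ/kT) = 1·e^(−0) + 2·e^(−1.42266) + 3·e^(−2.93165) + 1·e^(−3.00360) = 1.00000 + 0.482144 + 0.159927 + 0.0496082 = 1.69168.

Z = 1.692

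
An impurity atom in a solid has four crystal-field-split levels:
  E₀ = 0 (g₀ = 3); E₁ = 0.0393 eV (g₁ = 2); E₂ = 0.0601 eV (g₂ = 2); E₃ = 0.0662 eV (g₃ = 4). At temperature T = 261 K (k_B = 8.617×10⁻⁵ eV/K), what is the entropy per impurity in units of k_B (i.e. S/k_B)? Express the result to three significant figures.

1.74

k_BT = 8.617×10⁻⁵ × 261 K = 0.022490 eV.
Eᵢ/kT = 0, 1.7474, 2.6723, 2.9435.
Z = Σ gᵢe^(−Eᵢ/kT) = 3·e^(−0) + 2·e^(−1.7474) + 2·e^(−2.6723) + 4·e^(−2.9435) = 3.0000 + 0.34845 + 0.13819 + 0.21072 = 3.6974.
⟨E⟩ = Σ EᵢPᵢ = 0.0097228 eV.
S/k_B = ln Z + ⟨E⟩/kT = ln(3.6974) + 0.0097228/0.022490 = 1.3076 + 0.43232 = 1.74.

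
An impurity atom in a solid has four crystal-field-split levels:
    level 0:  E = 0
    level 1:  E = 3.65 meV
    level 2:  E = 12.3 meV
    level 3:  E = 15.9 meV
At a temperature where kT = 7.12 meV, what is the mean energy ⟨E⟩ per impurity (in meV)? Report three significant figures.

Eᵢ/kT = 0, 0.51264, 1.7275, 2.2331.
Z = Σ e^(−Eᵢ/kT) = e^(−0) + e^(−0.51264) + e^(−1.7275) + e^(−2.2331) = 1.0000 + 0.59891 + 0.17773 + 0.10720 = 1.8838.
⟨E⟩ = Σ Eᵢ e^(−Eᵢ/kT) / Z = (0·1.0000 + 3.65·0.59891 + 12.3·0.17773 + 15.9·0.10720) / 1.8838 = 3.23 meV.

3.23 meV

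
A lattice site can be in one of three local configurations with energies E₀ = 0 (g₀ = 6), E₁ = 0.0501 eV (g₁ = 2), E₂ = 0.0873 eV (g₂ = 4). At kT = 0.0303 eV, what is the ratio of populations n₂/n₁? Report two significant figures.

0.59

n₂/n₁ = (g₂/g₁) exp[−(E₂−E₁)/kT] = (4/2) × exp(−(0.0372 eV)/(0.0303 eV)) = (4/2) × exp(-1.228) = 0.59.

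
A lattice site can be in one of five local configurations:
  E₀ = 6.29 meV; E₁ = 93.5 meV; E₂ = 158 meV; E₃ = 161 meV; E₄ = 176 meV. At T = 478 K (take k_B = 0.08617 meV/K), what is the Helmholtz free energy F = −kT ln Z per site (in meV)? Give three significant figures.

-0.706 meV

k_BT = 0.08617 × 478 K = 41.189 meV.
Eᵢ/kT = 0.15271, 2.2700, 3.8360, 3.9088, 4.2730.
Z = Σ e^(−Eᵢ/kT) = e^(−0.15271) + e^(−2.2700) + e^(−3.8360) + e^(−3.9088) + e^(−4.2730) = 0.85838 + 0.10331 + 0.021580 + 0.020065 + 0.013940 = 1.0173.
F = −kT ln Z = −41.189 × ln(1.0173) = −41.189 × 0.017152 = -0.706 meV.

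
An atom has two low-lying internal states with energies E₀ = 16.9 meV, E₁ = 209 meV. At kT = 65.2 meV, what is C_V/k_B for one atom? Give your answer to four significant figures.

Eᵢ/kT = 0.259202, 3.20552.
Z = Σ e^(−Eᵢ/kT) = e^(−0.259202) + e^(−3.20552) = 0.771667 + 0.0405378 = 0.812205.
⟨E⟩ = 26.4879 meV, ⟨E²⟩ = 2451.51 meV².
C_V/k_B = (⟨E²⟩ − ⟨E⟩²)/(kT)² = (2451.51 − 701.609)/4251.04 = 0.4116.

0.4116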